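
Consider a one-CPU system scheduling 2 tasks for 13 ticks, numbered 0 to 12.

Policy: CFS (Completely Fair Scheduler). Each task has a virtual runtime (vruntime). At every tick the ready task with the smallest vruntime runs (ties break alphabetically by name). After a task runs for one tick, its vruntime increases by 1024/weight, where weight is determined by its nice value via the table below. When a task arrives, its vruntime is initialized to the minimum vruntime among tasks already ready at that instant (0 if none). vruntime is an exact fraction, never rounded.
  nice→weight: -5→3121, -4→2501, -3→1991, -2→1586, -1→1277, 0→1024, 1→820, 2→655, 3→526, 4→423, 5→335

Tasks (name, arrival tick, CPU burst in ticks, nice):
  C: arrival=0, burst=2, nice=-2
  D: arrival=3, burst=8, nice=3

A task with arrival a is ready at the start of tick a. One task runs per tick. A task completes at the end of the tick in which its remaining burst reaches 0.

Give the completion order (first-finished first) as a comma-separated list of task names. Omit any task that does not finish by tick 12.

completion order = C, D

t=0: vr[C=0] → run C
t=1: vr[C=512/793] → run C
t=2: (idle)
t=3: vr[D=0] → run D
t=4: vr[D=512/263] → run D
t=5: vr[D=1024/263] → run D
t=6: vr[D=1536/263] → run D
t=7: vr[D=2048/263] → run D
t=8: vr[D=2560/263] → run D
t=9: vr[D=3072/263] → run D
t=10: vr[D=3584/263] → run D
t=11: (idle)
t=12: (idle)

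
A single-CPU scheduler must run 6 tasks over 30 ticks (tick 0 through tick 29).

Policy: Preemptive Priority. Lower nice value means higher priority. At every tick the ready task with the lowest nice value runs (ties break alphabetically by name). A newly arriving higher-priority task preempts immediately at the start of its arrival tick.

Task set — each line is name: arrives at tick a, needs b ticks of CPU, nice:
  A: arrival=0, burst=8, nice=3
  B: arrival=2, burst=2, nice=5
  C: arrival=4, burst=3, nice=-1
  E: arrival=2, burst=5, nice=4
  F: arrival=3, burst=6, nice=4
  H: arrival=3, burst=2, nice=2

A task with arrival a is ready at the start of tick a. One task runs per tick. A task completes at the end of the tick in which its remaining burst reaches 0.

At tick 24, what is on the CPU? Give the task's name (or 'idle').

t=0: ready={A} → run A
t=1: ready={A} → run A
t=2: ready={A,B,E} → run A
t=3: ready={A,B,E,F,H} → run H
t=4: ready={A,B,C,E,F,H} → run C
t=5: ready={A,B,C,E,F,H} → run C
t=6: ready={A,B,C,E,F,H} → run C
t=7: ready={A,B,E,F,H} → run H
t=8: ready={A,B,E,F} → run A
t=9: ready={A,B,E,F} → run A
t=10: ready={A,B,E,F} → run A
t=11: ready={A,B,E,F} → run A
t=12: ready={A,B,E,F} → run A
t=13: ready={B,E,F} → run E
t=14: ready={B,E,F} → run E
t=15: ready={B,E,F} → run E
t=16: ready={B,E,F} → run E
t=17: ready={B,E,F} → run E
t=18: ready={B,F} → run F
t=19: ready={B,F} → run F
t=20: ready={B,F} → run F
t=21: ready={B,F} → run F
t=22: ready={B,F} → run F
t=23: ready={B,F} → run F
t=24: ready={B} → run B
t=25: ready={B} → run B
t=26: (idle)
t=27: (idle)
t=28: (idle)
t=29: (idle)

running at tick 24 = B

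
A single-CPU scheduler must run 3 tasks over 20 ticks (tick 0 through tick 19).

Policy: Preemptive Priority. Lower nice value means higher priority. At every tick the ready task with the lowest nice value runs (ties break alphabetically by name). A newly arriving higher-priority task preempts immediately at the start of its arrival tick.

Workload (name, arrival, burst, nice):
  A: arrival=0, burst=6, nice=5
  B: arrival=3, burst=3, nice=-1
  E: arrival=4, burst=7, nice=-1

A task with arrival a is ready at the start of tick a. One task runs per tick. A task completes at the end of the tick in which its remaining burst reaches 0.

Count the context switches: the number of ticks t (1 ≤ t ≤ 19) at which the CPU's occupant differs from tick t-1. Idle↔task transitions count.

t=0: ready={A} → run A
t=1: ready={A} → run A
t=2: ready={A} → run A
t=3: ready={A,B} → run B
t=4: ready={A,B,E} → run B
t=5: ready={A,B,E} → run B
t=6: ready={A,E} → run E
t=7: ready={A,E} → run E
t=8: ready={A,E} → run E
t=9: ready={A,E} → run E
t=10: ready={A,E} → run E
t=11: ready={A,E} → run E
t=12: ready={A,E} → run E
t=13: ready={A} → run A
t=14: ready={A} → run A
t=15: ready={A} → run A
t=16: (idle)
t=17: (idle)
t=18: (idle)
t=19: (idle)

context switches = 4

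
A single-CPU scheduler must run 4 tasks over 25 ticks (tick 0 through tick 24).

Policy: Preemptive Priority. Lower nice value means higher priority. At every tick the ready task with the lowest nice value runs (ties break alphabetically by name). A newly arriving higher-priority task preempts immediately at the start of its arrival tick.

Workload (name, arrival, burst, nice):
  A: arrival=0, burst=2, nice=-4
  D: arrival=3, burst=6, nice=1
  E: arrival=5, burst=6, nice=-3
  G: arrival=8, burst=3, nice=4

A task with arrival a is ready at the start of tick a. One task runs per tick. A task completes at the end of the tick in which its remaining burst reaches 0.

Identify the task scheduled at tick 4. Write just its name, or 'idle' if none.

t=0: ready={A} → run A
t=1: ready={A} → run A
t=2: (idle)
t=3: ready={D} → run D
t=4: ready={D} → run D
t=5: ready={D,E} → run E
t=6: ready={D,E} → run E
t=7: ready={D,E} → run E
t=8: ready={D,E,G} → run E
t=9: ready={D,E,G} → run E
t=10: ready={D,E,G} → run E
t=11: ready={D,G} → run D
t=12: ready={D,G} → run D
t=13: ready={D,G} → run D
t=14: ready={D,G} → run D
t=15: ready={G} → run G
t=16: ready={G} → run G
t=17: ready={G} → run G
t=18: (idle)
t=19: (idle)
t=20: (idle)
t=21: (idle)
t=22: (idle)
t=23: (idle)
t=24: (idle)

running at tick 4 = D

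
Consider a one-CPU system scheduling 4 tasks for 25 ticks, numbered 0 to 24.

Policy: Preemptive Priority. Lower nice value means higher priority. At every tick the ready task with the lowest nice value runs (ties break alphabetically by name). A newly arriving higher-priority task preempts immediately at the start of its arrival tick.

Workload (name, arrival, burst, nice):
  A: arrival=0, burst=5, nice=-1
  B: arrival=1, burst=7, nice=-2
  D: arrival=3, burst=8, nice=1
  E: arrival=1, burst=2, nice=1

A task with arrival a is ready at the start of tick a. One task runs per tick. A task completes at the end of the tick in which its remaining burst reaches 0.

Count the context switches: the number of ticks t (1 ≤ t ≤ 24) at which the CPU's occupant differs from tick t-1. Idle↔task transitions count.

t=0: ready={A} → run A
t=1: ready={A,B,E} → run B
t=2: ready={A,B,E} → run B
t=3: ready={A,B,D,E} → run B
t=4: ready={A,B,D,E} → run B
t=5: ready={A,B,D,E} → run B
t=6: ready={A,B,D,E} → run B
t=7: ready={A,B,D,E} → run B
t=8: ready={A,D,E} → run A
t=9: ready={A,D,E} → run A
t=10: ready={A,D,E} → run A
t=11: ready={A,D,E} → run A
t=12: ready={D,E} → run D
t=13: ready={D,E} → run D
t=14: ready={D,E} → run D
t=15: ready={D,E} → run D
t=16: ready={D,E} → run D
t=17: ready={D,E} → run D
t=18: ready={D,E} → run D
t=19: ready={D,E} → run D
t=20: ready={E} → run E
t=21: ready={E} → run E
t=22: (idle)
t=23: (idle)
t=24: (idle)

context switches = 5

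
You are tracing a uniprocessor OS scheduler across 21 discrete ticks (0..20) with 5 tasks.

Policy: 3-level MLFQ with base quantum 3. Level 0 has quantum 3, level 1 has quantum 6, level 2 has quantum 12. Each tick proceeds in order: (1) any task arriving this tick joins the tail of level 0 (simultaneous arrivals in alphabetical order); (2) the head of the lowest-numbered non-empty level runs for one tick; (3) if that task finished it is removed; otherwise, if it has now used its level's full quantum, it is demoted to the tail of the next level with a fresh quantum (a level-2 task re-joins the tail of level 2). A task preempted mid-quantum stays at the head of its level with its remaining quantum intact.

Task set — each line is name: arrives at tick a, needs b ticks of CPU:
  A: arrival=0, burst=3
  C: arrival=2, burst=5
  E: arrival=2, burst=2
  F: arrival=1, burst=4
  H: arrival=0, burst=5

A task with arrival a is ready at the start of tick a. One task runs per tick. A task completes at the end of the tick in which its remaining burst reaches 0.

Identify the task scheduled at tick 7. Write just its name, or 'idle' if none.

t=0: L0/L1/L2 = AH/-/- → run A
t=1: L0/L1/L2 = AHF/-/- → run A
t=2: L0/L1/L2 = AHFCE/-/- → run A
t=3: L0/L1/L2 = HFCE/-/- → run H
t=4: L0/L1/L2 = HFCE/-/- → run H
t=5: L0/L1/L2 = HFCE/-/- → run H
t=6: L0/L1/L2 = FCE/H/- → run F
t=7: L0/L1/L2 = FCE/H/- → run F
t=8: L0/L1/L2 = FCE/H/- → run F
t=9: L0/L1/L2 = CE/HF/- → run C
t=10: L0/L1/L2 = CE/HF/- → run C
t=11: L0/L1/L2 = CE/HF/- → run C
t=12: L0/L1/L2 = E/HFC/- → run E
t=13: L0/L1/L2 = E/HFC/- → run E
t=14: L0/L1/L2 = -/HFC/- → run H
t=15: L0/L1/L2 = -/HFC/- → run H
t=16: L0/L1/L2 = -/FC/- → run F
t=17: L0/L1/L2 = -/C/- → run C
t=18: L0/L1/L2 = -/C/- → run C
t=19: (idle)
t=20: (idle)

running at tick 7 = F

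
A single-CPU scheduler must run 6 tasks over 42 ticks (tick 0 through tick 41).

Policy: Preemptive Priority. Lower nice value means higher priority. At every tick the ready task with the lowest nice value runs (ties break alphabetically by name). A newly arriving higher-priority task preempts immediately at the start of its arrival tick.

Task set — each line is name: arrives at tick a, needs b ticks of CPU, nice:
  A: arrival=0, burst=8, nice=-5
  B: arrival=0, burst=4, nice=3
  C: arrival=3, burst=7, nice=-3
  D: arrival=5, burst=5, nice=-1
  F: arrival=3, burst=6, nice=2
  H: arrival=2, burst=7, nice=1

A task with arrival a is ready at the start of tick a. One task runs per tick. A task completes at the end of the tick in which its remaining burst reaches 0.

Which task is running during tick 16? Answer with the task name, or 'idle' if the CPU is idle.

t=0: ready={A,B} → run A
t=1: ready={A,B} → run A
t=2: ready={A,B,H} → run A
t=3: ready={A,B,C,F,H} → run A
t=4: ready={A,B,C,F,H} → run A
t=5: ready={A,B,C,D,F,H} → run A
t=6: ready={A,B,C,D,F,H} → run A
t=7: ready={A,B,C,D,F,H} → run A
t=8: ready={B,C,D,F,H} → run C
t=9: ready={B,C,D,F,H} → run C
t=10: ready={B,C,D,F,H} → run C
t=11: ready={B,C,D,F,H} → run C
t=12: ready={B,C,D,F,H} → run C
t=13: ready={B,C,D,F,H} → run C
t=14: ready={B,C,D,F,H} → run C
t=15: ready={B,D,F,H} → run D
t=16: ready={B,D,F,H} → run D
t=17: ready={B,D,F,H} → run D
t=18: ready={B,D,F,H} → run D
t=19: ready={B,D,F,H} → run D
t=20: ready={B,F,H} → run H
t=21: ready={B,F,H} → run H
t=22: ready={B,F,H} → run H
t=23: ready={B,F,H} → run H
t=24: ready={B,F,H} → run H
t=25: ready={B,F,H} → run H
t=26: ready={B,F,H} → run H
t=27: ready={B,F} → run F
t=28: ready={B,F} → run F
t=29: ready={B,F} → run F
t=30: ready={B,F} → run F
t=31: ready={B,F} → run F
t=32: ready={B,F} → run F
t=33: ready={B} → run B
t=34: ready={B} → run B
t=35: ready={B} → run B
t=36: ready={B} → run B
t=37: (idle)
t=38: (idle)
t=39: (idle)
t=40: (idle)
t=41: (idle)

running at tick 16 = D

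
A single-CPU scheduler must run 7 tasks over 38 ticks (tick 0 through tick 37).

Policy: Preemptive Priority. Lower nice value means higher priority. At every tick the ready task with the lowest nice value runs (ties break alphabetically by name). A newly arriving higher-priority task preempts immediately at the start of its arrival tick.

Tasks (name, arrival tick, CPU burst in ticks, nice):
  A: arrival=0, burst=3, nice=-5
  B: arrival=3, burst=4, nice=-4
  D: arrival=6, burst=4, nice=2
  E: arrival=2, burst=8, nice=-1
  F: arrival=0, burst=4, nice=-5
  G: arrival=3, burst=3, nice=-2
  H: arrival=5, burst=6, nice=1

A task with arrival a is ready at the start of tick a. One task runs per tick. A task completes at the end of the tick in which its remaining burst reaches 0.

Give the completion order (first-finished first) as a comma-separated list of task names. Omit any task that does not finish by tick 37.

completion order = A, F, B, G, E, H, D

t=0: ready={A,F} → run A
t=1: ready={A,F} → run A
t=2: ready={A,E,F} → run A
t=3: ready={B,E,F,G} → run F
t=4: ready={B,E,F,G} → run F
t=5: ready={B,E,F,G,H} → run F
t=6: ready={B,D,E,F,G,H} → run F
t=7: ready={B,D,E,G,H} → run B
t=8: ready={B,D,E,G,H} → run B
t=9: ready={B,D,E,G,H} → run B
t=10: ready={B,D,E,G,H} → run B
t=11: ready={D,E,G,H} → run G
t=12: ready={D,E,G,H} → run G
t=13: ready={D,E,G,H} → run G
t=14: ready={D,E,H} → run E
t=15: ready={D,E,H} → run E
t=16: ready={D,E,H} → run E
t=17: ready={D,E,H} → run E
t=18: ready={D,E,H} → run E
t=19: ready={D,E,H} → run E
t=20: ready={D,E,H} → run E
t=21: ready={D,E,H} → run E
t=22: ready={D,H} → run H
t=23: ready={D,H} → run H
t=24: ready={D,H} → run H
t=25: ready={D,H} → run H
t=26: ready={D,H} → run H
t=27: ready={D,H} → run H
t=28: ready={D} → run D
t=29: ready={D} → run D
t=30: ready={D} → run D
t=31: ready={D} → run D
t=32: (idle)
t=33: (idle)
t=34: (idle)
t=35: (idle)
t=36: (idle)
t=37: (idle)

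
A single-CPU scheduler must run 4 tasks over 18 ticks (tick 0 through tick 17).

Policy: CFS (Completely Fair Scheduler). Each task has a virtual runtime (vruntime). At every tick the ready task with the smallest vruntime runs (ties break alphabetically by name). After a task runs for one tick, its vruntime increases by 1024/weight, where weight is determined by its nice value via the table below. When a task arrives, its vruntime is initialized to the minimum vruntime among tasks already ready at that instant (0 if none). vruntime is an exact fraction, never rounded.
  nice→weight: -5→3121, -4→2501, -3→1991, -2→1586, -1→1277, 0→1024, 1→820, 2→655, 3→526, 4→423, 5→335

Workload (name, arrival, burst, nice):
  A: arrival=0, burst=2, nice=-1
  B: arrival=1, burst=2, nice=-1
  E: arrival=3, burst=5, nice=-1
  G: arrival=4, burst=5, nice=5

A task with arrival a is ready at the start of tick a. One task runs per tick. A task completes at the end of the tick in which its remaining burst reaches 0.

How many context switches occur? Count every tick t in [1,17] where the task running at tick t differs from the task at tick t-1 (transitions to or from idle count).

context switches = 8

t=0: vr[A=0] → run A
t=1: vr[A=1024/1277 B=1024/1277] → run A
t=2: vr[B=1024/1277] → run B
t=3: vr[B=2048/1277 E=2048/1277] → run B
t=4: vr[E=2048/1277 G=2048/1277] → run E
t=5: vr[E=3072/1277 G=2048/1277] → run G
t=6: vr[E=3072/1277 G=1993728/427795] → run E
t=7: vr[E=4096/1277 G=1993728/427795] → run E
t=8: vr[E=5120/1277 G=1993728/427795] → run E
t=9: vr[E=6144/1277 G=1993728/427795] → run G
t=10: vr[E=6144/1277 G=3301376/427795] → run E
t=11: vr[G=3301376/427795] → run G
t=12: vr[G=4609024/427795] → run G
t=13: vr[G=5916672/427795] → run G
t=14: (idle)
t=15: (idle)
t=16: (idle)
t=17: (idle)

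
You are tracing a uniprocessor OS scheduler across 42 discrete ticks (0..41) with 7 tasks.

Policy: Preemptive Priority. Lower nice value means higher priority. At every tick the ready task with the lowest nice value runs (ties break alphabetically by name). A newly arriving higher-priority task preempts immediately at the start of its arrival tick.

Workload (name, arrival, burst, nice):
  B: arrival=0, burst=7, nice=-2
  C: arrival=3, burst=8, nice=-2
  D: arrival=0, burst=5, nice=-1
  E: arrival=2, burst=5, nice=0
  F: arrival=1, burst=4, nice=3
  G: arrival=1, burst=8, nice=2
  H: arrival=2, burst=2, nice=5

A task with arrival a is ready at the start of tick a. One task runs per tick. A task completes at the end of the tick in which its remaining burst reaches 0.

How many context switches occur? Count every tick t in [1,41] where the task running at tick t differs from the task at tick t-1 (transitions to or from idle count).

context switches = 7

t=0: ready={B,D} → run B
t=1: ready={B,D,F,G} → run B
t=2: ready={B,D,E,F,G,H} → run B
t=3: ready={B,C,D,E,F,G,H} → run B
t=4: ready={B,C,D,E,F,G,H} → run B
t=5: ready={B,C,D,E,F,G,H} → run B
t=6: ready={B,C,D,E,F,G,H} → run B
t=7: ready={C,D,E,F,G,H} → run C
t=8: ready={C,D,E,F,G,H} → run C
t=9: ready={C,D,E,F,G,H} → run C
t=10: ready={C,D,E,F,G,H} → run C
t=11: ready={C,D,E,F,G,H} → run C
t=12: ready={C,D,E,F,G,H} → run C
t=13: ready={C,D,E,F,G,H} → run C
t=14: ready={C,D,E,F,G,H} → run C
t=15: ready={D,E,F,G,H} → run D
t=16: ready={D,E,F,G,H} → run D
t=17: ready={D,E,F,G,H} → run D
t=18: ready={D,E,F,G,H} → run D
t=19: ready={D,E,F,G,H} → run D
t=20: ready={E,F,G,H} → run E
t=21: ready={E,F,G,H} → run E
t=22: ready={E,F,G,H} → run E
t=23: ready={E,F,G,H} → run E
t=24: ready={E,F,G,H} → run E
t=25: ready={F,G,H} → run G
t=26: ready={F,G,H} → run G
t=27: ready={F,G,H} → run G
t=28: ready={F,G,H} → run G
t=29: ready={F,G,H} → run G
t=30: ready={F,G,H} → run G
t=31: ready={F,G,H} → run G
t=32: ready={F,G,H} → run G
t=33: ready={F,H} → run F
t=34: ready={F,H} → run F
t=35: ready={F,H} → run F
t=36: ready={F,H} → run F
t=37: ready={H} → run H
t=38: ready={H} → run H
t=39: (idle)
t=40: (idle)
t=41: (idle)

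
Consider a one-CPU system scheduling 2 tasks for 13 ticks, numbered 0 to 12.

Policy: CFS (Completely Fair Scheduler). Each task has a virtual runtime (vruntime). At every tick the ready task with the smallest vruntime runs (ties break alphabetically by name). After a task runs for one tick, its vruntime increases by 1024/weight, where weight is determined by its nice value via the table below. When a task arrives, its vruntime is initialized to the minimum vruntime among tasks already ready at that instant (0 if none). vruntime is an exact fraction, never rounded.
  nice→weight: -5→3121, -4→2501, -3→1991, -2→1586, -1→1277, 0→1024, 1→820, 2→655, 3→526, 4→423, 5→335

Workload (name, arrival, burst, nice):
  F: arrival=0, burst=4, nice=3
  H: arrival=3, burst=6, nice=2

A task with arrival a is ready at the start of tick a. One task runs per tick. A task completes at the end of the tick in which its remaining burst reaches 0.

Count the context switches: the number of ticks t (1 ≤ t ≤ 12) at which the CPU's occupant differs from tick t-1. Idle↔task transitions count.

t=0: vr[F=0] → run F
t=1: vr[F=512/263] → run F
t=2: vr[F=1024/263] → run F
t=3: vr[F=1536/263 H=1536/263] → run F
t=4: vr[H=1536/263] → run H
t=5: vr[H=1275392/172265] → run H
t=6: vr[H=1544704/172265] → run H
t=7: vr[H=1814016/172265] → run H
t=8: vr[H=2083328/172265] → run H
t=9: vr[H=470528/34453] → run H
t=10: (idle)
t=11: (idle)
t=12: (idle)

context switches = 2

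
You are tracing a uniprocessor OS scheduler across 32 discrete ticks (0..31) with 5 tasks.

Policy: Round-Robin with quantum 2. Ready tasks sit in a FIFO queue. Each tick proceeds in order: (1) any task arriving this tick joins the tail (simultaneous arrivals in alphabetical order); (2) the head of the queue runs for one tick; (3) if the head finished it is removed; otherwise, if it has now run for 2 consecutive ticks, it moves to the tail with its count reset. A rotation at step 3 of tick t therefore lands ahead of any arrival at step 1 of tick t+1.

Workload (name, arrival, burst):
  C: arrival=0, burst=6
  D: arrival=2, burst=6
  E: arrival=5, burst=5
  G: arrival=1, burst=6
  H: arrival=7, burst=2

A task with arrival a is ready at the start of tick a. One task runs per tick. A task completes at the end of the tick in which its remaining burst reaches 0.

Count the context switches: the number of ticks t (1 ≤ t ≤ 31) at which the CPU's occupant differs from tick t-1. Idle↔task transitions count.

context switches = 13

t=0: queue=[C] q_used=0 → run C
t=1: queue=[C,G] q_used=1 → run C
t=2: queue=[G,C,D] q_used=0 → run G
t=3: queue=[G,C,D] q_used=1 → run G
t=4: queue=[C,D,G] q_used=0 → run C
t=5: queue=[C,D,G,E] q_used=1 → run C
t=6: queue=[D,G,E,C] q_used=0 → run D
t=7: queue=[D,G,E,C,H] q_used=1 → run D
t=8: queue=[G,E,C,H,D] q_used=0 → run G
t=9: queue=[G,E,C,H,D] q_used=1 → run G
t=10: queue=[E,C,H,D,G] q_used=0 → run E
t=11: queue=[E,C,H,D,G] q_used=1 → run E
t=12: queue=[C,H,D,G,E] q_used=0 → run C
t=13: queue=[C,H,D,G,E] q_used=1 → run C
t=14: queue=[H,D,G,E] q_used=0 → run H
t=15: queue=[H,D,G,E] q_used=1 → run H
t=16: queue=[D,G,E] q_used=0 → run D
t=17: queue=[D,G,E] q_used=1 → run D
t=18: queue=[G,E,D] q_used=0 → run G
t=19: queue=[G,E,D] q_used=1 → run G
t=20: queue=[E,D] q_used=0 → run E
t=21: queue=[E,D] q_used=1 → run E
t=22: queue=[D,E] q_used=0 → run D
t=23: queue=[D,E] q_used=1 → run D
t=24: queue=[E] q_used=0 → run E
t=25: (idle)
t=26: (idle)
t=27: (idle)
t=28: (idle)
t=29: (idle)
t=30: (idle)
t=31: (idle)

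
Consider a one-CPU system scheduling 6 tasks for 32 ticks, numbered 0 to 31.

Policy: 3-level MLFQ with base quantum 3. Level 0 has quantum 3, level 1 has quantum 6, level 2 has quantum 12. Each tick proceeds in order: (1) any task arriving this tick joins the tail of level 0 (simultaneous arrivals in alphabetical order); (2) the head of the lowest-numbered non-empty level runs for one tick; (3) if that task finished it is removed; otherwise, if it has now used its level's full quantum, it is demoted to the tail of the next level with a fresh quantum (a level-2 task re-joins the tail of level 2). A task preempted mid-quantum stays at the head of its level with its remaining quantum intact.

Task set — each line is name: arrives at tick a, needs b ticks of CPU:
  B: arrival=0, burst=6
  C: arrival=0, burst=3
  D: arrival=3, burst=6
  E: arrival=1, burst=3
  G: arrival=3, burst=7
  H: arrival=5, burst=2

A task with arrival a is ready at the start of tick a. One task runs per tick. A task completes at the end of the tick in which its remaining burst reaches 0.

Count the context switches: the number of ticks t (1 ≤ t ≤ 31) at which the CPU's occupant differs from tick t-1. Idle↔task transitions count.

context switches = 9

t=0: L0/L1/L2 = BC/-/- → run B
t=1: L0/L1/L2 = BCE/-/- → run B
t=2: L0/L1/L2 = BCE/-/- → run B
t=3: L0/L1/L2 = CEDG/B/- → run C
t=4: L0/L1/L2 = CEDG/B/- → run C
t=5: L0/L1/L2 = CEDGH/B/- → run C
t=6: L0/L1/L2 = EDGH/B/- → run E
t=7: L0/L1/L2 = EDGH/B/- → run E
t=8: L0/L1/L2 = EDGH/B/- → run E
t=9: L0/L1/L2 = DGH/B/- → run D
t=10: L0/L1/L2 = DGH/B/- → run D
t=11: L0/L1/L2 = DGH/B/- → run D
t=12: L0/L1/L2 = GH/BD/- → run G
t=13: L0/L1/L2 = GH/BD/- → run G
t=14: L0/L1/L2 = GH/BD/- → run G
t=15: L0/L1/L2 = H/BDG/- → run H
t=16: L0/L1/L2 = H/BDG/- → run H
t=17: L0/L1/L2 = -/BDG/- → run B
t=18: L0/L1/L2 = -/BDG/- → run B
t=19: L0/L1/L2 = -/BDG/- → run B
t=20: L0/L1/L2 = -/DG/- → run D
t=21: L0/L1/L2 = -/DG/- → run D
t=22: L0/L1/L2 = -/DG/- → run D
t=23: L0/L1/L2 = -/G/- → run G
t=24: L0/L1/L2 = -/G/- → run G
t=25: L0/L1/L2 = -/G/- → run G
t=26: L0/L1/L2 = -/G/- → run G
t=27: (idle)
t=28: (idle)
t=29: (idle)
t=30: (idle)
t=31: (idle)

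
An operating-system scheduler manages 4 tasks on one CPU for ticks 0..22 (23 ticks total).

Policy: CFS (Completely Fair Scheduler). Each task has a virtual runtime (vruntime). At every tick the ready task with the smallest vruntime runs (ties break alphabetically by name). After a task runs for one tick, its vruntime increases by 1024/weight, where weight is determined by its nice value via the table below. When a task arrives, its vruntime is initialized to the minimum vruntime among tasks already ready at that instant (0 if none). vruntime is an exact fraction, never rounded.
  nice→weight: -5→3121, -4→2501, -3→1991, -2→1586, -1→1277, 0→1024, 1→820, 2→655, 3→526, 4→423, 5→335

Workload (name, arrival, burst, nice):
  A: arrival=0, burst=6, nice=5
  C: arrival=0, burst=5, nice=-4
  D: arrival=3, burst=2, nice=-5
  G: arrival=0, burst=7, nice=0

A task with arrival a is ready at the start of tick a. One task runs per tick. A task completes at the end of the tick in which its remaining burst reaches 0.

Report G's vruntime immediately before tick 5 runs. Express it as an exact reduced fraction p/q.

t=0: vr[A=0 C=0 G=0] → run A
t=1: vr[A=1024/335 C=0 G=0] → run C
t=2: vr[A=1024/335 C=1024/2501 G=0] → run G
t=3: vr[A=1024/335 C=1024/2501 D=1024/2501 G=1] → run C
t=4: vr[A=1024/335 C=2048/2501 D=1024/2501 G=1] → run D
t=5: vr[A=1024/335 C=2048/2501 D=5756928/7805621 G=1] → run D
t=6: vr[A=1024/335 C=2048/2501 G=1] → run C
t=7: vr[A=1024/335 C=3072/2501 G=1] → run G
t=8: vr[A=1024/335 C=3072/2501 G=2] → run C
t=9: vr[A=1024/335 C=4096/2501 G=2] → run C
t=10: vr[A=1024/335 G=2] → run G
t=11: vr[A=1024/335 G=3] → run G
t=12: vr[A=1024/335 G=4] → run A
t=13: vr[A=2048/335 G=4] → run G
t=14: vr[A=2048/335 G=5] → run G
t=15: vr[A=2048/335 G=6] → run G
t=16: vr[A=2048/335] → run A
t=17: vr[A=3072/335] → run A
t=18: vr[A=4096/335] → run A
t=19: vr[A=1024/67] → run A
t=20: (idle)
t=21: (idle)
t=22: (idle)

vruntime(G, start of tick 5) = 1/1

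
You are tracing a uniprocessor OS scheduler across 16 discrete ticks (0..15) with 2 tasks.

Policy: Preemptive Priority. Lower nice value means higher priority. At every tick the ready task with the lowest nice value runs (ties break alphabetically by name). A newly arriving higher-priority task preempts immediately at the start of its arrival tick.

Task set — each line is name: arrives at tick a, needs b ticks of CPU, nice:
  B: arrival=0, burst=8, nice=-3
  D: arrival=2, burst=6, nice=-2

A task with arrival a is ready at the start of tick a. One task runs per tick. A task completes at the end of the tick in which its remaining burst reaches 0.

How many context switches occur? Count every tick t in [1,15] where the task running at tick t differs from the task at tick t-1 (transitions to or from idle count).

context switches = 2

t=0: ready={B} → run B
t=1: ready={B} → run B
t=2: ready={B,D} → run B
t=3: ready={B,D} → run B
t=4: ready={B,D} → run B
t=5: ready={B,D} → run B
t=6: ready={B,D} → run B
t=7: ready={B,D} → run B
t=8: ready={D} → run D
t=9: ready={D} → run D
t=10: ready={D} → run D
t=11: ready={D} → run D
t=12: ready={D} → run D
t=13: ready={D} → run D
t=14: (idle)
t=15: (idle)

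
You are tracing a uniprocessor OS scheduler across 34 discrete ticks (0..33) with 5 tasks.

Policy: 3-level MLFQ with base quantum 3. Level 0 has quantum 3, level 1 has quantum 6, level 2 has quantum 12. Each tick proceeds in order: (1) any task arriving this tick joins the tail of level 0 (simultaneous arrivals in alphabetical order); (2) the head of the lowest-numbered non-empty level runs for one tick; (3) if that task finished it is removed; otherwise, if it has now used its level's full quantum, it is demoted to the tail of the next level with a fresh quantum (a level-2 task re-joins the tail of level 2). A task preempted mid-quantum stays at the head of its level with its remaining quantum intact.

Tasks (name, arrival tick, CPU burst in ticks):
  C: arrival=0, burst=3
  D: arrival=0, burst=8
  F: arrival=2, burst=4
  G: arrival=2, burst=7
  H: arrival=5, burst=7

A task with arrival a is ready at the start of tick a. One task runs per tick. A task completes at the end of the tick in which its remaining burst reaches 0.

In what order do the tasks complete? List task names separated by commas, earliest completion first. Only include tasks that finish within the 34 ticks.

completion order = C, D, F, G, H

t=0: L0/L1/L2 = CD/-/- → run C
t=1: L0/L1/L2 = CD/-/- → run C
t=2: L0/L1/L2 = CDFG/-/- → run C
t=3: L0/L1/L2 = DFG/-/- → run D
t=4: L0/L1/L2 = DFG/-/- → run D
t=5: L0/L1/L2 = DFGH/-/- → run D
t=6: L0/L1/L2 = FGH/D/- → run F
t=7: L0/L1/L2 = FGH/D/- → run F
t=8: L0/L1/L2 = FGH/D/- → run F
t=9: L0/L1/L2 = GH/DF/- → run G
t=10: L0/L1/L2 = GH/DF/- → run G
t=11: L0/L1/L2 = GH/DF/- → run G
t=12: L0/L1/L2 = H/DFG/- → run H
t=13: L0/L1/L2 = H/DFG/- → run H
t=14: L0/L1/L2 = H/DFG/- → run H
t=15: L0/L1/L2 = -/DFGH/- → run D
t=16: L0/L1/L2 = -/DFGH/- → run D
t=17: L0/L1/L2 = -/DFGH/- → run D
t=18: L0/L1/L2 = -/DFGH/- → run D
t=19: L0/L1/L2 = -/DFGH/- → run D
t=20: L0/L1/L2 = -/FGH/- → run F
t=21: L0/L1/L2 = -/GH/- → run G
t=22: L0/L1/L2 = -/GH/- → run G
t=23: L0/L1/L2 = -/GH/- → run G
t=24: L0/L1/L2 = -/GH/- → run G
t=25: L0/L1/L2 = -/H/- → run H
t=26: L0/L1/L2 = -/H/- → run H
t=27: L0/L1/L2 = -/H/- → run H
t=28: L0/L1/L2 = -/H/- → run H
t=29: (idle)
t=30: (idle)
t=31: (idle)
t=32: (idle)
t=33: (idle)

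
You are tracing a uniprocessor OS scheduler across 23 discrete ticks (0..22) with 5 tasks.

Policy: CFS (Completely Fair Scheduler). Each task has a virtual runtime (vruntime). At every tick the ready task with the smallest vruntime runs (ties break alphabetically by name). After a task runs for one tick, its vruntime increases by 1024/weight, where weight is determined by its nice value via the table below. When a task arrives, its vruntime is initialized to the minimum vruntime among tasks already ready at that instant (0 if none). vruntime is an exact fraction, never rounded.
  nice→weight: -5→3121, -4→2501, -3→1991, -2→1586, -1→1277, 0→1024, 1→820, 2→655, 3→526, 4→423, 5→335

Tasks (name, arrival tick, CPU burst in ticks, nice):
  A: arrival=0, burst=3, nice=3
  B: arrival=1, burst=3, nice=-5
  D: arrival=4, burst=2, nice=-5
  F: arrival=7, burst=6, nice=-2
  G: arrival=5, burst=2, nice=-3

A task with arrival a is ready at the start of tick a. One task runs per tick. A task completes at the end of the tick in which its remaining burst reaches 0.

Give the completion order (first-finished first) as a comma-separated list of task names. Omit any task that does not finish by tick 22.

t=0: vr[A=0] → run A
t=1: vr[A=512/263 B=512/263] → run A
t=2: vr[A=1024/263 B=512/263] → run B
t=3: vr[A=1024/263 B=1867264/820823] → run B
t=4: vr[A=1024/263 B=2136576/820823 D=2136576/820823] → run B
t=5: vr[A=1024/263 D=2136576/820823 G=2136576/820823] → run D
t=6: vr[A=1024/263 D=2405888/820823 G=2136576/820823] → run G
t=7: vr[A=1024/263 D=2405888/820823 F=2405888/820823 G=5094445568/1634258593] → run D
t=8: vr[A=1024/263 F=2405888/820823 G=5094445568/1634258593] → run F
t=9: vr[A=1024/263 F=2328130560/650912639 G=5094445568/1634258593] → run G
t=10: vr[A=1024/263 F=2328130560/650912639] → run F
t=11: vr[A=1024/263 F=2748391936/650912639] → run A
t=12: vr[F=2748391936/650912639] → run F
t=13: vr[F=3168653312/650912639] → run F
t=14: vr[F=3588914688/650912639] → run F
t=15: vr[F=4009176064/650912639] → run F
t=16: (idle)
t=17: (idle)
t=18: (idle)
t=19: (idle)
t=20: (idle)
t=21: (idle)
t=22: (idle)

completion order = B, D, G, A, F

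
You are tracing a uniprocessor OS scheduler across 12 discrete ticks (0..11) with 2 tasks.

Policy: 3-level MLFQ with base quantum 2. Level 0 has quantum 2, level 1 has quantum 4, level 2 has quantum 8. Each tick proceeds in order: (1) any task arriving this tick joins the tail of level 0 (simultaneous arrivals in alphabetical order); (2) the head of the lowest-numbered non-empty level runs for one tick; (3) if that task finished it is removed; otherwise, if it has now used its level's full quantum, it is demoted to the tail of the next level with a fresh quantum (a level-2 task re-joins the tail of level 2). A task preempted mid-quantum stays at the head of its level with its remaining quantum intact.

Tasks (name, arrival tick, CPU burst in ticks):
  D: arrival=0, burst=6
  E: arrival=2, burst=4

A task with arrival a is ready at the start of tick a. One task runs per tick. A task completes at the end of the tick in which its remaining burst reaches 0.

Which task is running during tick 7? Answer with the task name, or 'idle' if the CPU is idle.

t=0: L0/L1/L2 = D/-/- → run D
t=1: L0/L1/L2 = D/-/- → run D
t=2: L0/L1/L2 = E/D/- → run E
t=3: L0/L1/L2 = E/D/- → run E
t=4: L0/L1/L2 = -/DE/- → run D
t=5: L0/L1/L2 = -/DE/- → run D
t=6: L0/L1/L2 = -/DE/- → run D
t=7: L0/L1/L2 = -/DE/- → run D
t=8: L0/L1/L2 = -/E/- → run E
t=9: L0/L1/L2 = -/E/- → run E
t=10: (idle)
t=11: (idle)

running at tick 7 = D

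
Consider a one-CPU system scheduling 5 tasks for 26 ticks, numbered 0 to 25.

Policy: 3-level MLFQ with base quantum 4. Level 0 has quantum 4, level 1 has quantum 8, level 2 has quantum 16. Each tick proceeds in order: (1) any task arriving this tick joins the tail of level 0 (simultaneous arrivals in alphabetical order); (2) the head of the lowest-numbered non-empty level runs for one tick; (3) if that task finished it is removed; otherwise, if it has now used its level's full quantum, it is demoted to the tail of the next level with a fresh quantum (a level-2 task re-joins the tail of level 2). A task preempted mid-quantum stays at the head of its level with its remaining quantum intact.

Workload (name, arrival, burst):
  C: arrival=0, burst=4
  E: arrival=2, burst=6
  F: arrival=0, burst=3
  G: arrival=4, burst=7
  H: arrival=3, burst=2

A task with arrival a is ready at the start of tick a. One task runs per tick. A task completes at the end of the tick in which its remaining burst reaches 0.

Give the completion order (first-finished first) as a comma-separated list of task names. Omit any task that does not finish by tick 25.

t=0: L0/L1/L2 = CF/-/- → run C
t=1: L0/L1/L2 = CF/-/- → run C
t=2: L0/L1/L2 = CFE/-/- → run C
t=3: L0/L1/L2 = CFEH/-/- → run C
t=4: L0/L1/L2 = FEHG/-/- → run F
t=5: L0/L1/L2 = FEHG/-/- → run F
t=6: L0/L1/L2 = FEHG/-/- → run F
t=7: L0/L1/L2 = EHG/-/- → run E
t=8: L0/L1/L2 = EHG/-/- → run E
t=9: L0/L1/L2 = EHG/-/- → run E
t=10: L0/L1/L2 = EHG/-/- → run E
t=11: L0/L1/L2 = HG/E/- → run H
t=12: L0/L1/L2 = HG/E/- → run H
t=13: L0/L1/L2 = G/E/- → run G
t=14: L0/L1/L2 = G/E/- → run G
t=15: L0/L1/L2 = G/E/- → run G
t=16: L0/L1/L2 = G/E/- → run G
t=17: L0/L1/L2 = -/EG/- → run E
t=18: L0/L1/L2 = -/EG/- → run E
t=19: L0/L1/L2 = -/G/- → run G
t=20: L0/L1/L2 = -/G/- → run G
t=21: L0/L1/L2 = -/G/- → run G
t=22: (idle)
t=23: (idle)
t=24: (idle)
t=25: (idle)

completion order = C, F, H, E, G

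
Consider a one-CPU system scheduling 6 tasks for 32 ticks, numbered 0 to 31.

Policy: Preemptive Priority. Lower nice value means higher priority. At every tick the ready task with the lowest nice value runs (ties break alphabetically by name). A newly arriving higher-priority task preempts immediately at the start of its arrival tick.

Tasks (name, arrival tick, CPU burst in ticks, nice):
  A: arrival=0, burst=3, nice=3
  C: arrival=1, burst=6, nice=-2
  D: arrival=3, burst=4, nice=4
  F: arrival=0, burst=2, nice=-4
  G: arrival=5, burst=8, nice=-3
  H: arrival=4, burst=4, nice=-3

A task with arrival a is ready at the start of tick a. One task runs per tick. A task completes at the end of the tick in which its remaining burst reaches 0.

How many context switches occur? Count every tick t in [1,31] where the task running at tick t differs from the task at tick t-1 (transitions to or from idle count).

t=0: ready={A,F} → run F
t=1: ready={A,C,F} → run F
t=2: ready={A,C} → run C
t=3: ready={A,C,D} → run C
t=4: ready={A,C,D,H} → run H
t=5: ready={A,C,D,G,H} → run G
t=6: ready={A,C,D,G,H} → run G
t=7: ready={A,C,D,G,H} → run G
t=8: ready={A,C,D,G,H} → run G
t=9: ready={A,C,D,G,H} → run G
t=10: ready={A,C,D,G,H} → run G
t=11: ready={A,C,D,G,H} → run G
t=12: ready={A,C,D,G,H} → run G
t=13: ready={A,C,D,H} → run H
t=14: ready={A,C,D,H} → run H
t=15: ready={A,C,D,H} → run H
t=16: ready={A,C,D} → run C
t=17: ready={A,C,D} → run C
t=18: ready={A,C,D} → run C
t=19: ready={A,C,D} → run C
t=20: ready={A,D} → run A
t=21: ready={A,D} → run A
t=22: ready={A,D} → run A
t=23: ready={D} → run D
t=24: ready={D} → run D
t=25: ready={D} → run D
t=26: ready={D} → run D
t=27: (idle)
t=28: (idle)
t=29: (idle)
t=30: (idle)
t=31: (idle)

context switches = 8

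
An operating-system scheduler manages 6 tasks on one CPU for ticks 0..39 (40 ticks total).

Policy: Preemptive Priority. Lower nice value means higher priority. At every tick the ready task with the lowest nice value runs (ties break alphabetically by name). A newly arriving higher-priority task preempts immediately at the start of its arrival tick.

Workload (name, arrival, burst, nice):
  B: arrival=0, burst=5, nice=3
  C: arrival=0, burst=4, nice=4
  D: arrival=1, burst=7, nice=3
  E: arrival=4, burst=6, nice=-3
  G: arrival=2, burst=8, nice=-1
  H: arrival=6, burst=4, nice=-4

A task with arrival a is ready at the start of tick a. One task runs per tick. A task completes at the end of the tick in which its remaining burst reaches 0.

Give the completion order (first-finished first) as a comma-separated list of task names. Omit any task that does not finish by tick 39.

t=0: ready={B,C} → run B
t=1: ready={B,C,D} → run B
t=2: ready={B,C,D,G} → run G
t=3: ready={B,C,D,G} → run G
t=4: ready={B,C,D,E,G} → run E
t=5: ready={B,C,D,E,G} → run E
t=6: ready={B,C,D,E,G,H} → run H
t=7: ready={B,C,D,E,G,H} → run H
t=8: ready={B,C,D,E,G,H} → run H
t=9: ready={B,C,D,E,G,H} → run H
t=10: ready={B,C,D,E,G} → run E
t=11: ready={B,C,D,E,G} → run E
t=12: ready={B,C,D,E,G} → run E
t=13: ready={B,C,D,E,G} → run E
t=14: ready={B,C,D,G} → run G
t=15: ready={B,C,D,G} → run G
t=16: ready={B,C,D,G} → run G
t=17: ready={B,C,D,G} → run G
t=18: ready={B,C,D,G} → run G
t=19: ready={B,C,D,G} → run G
t=20: ready={B,C,D} → run B
t=21: ready={B,C,D} → run B
t=22: ready={B,C,D} → run B
t=23: ready={C,D} → run D
t=24: ready={C,D} → run D
t=25: ready={C,D} → run D
t=26: ready={C,D} → run D
t=27: ready={C,D} → run D
t=28: ready={C,D} → run D
t=29: ready={C,D} → run D
t=30: ready={C} → run C
t=31: ready={C} → run C
t=32: ready={C} → run C
t=33: ready={C} → run C
t=34: (idle)
t=35: (idle)
t=36: (idle)
t=37: (idle)
t=38: (idle)
t=39: (idle)

completion order = H, E, G, B, D, C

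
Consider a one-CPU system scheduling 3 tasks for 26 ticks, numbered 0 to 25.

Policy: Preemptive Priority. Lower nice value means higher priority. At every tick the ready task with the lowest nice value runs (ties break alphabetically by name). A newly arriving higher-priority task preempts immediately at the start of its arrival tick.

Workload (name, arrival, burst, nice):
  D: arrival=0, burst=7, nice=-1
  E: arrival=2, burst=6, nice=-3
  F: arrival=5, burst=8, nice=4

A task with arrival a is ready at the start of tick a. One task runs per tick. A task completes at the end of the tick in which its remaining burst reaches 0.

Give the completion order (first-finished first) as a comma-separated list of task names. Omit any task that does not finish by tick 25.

completion order = E, D, F

t=0: ready={D} → run D
t=1: ready={D} → run D
t=2: ready={D,E} → run E
t=3: ready={D,E} → run E
t=4: ready={D,E} → run E
t=5: ready={D,E,F} → run E
t=6: ready={D,E,F} → run E
t=7: ready={D,E,F} → run E
t=8: ready={D,F} → run D
t=9: ready={D,F} → run D
t=10: ready={D,F} → run D
t=11: ready={D,F} → run D
t=12: ready={D,F} → run D
t=13: ready={F} → run F
t=14: ready={F} → run F
t=15: ready={F} → run F
t=16: ready={F} → run F
t=17: ready={F} → run F
t=18: ready={F} → run F
t=19: ready={F} → run F
t=20: ready={F} → run F
t=21: (idle)
t=22: (idle)
t=23: (idle)
t=24: (idle)
t=25: (idle)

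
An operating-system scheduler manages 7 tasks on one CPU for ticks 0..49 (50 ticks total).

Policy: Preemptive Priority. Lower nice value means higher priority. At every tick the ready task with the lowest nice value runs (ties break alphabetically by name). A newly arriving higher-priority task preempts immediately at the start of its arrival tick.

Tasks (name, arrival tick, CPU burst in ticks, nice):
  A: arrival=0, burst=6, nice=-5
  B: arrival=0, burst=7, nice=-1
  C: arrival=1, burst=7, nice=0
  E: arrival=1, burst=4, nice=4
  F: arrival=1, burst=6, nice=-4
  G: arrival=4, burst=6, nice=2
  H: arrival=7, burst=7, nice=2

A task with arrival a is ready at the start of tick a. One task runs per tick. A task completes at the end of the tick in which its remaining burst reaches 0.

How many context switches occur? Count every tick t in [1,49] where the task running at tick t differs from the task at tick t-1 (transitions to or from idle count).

context switches = 7

t=0: ready={A,B} → run A
t=1: ready={A,B,C,E,F} → run A
t=2: ready={A,B,C,E,F} → run A
t=3: ready={A,B,C,E,F} → run A
t=4: ready={A,B,C,E,F,G} → run A
t=5: ready={A,B,C,E,F,G} → run A
t=6: ready={B,C,E,F,G} → run F
t=7: ready={B,C,E,F,G,H} → run F
t=8: ready={B,C,E,F,G,H} → run F
t=9: ready={B,C,E,F,G,H} → run F
t=10: ready={B,C,E,F,G,H} → run F
t=11: ready={B,C,E,F,G,H} → run F
t=12: ready={B,C,E,G,H} → run B
t=13: ready={B,C,E,G,H} → run B
t=14: ready={B,C,E,G,H} → run B
t=15: ready={B,C,E,G,H} → run B
t=16: ready={B,C,E,G,H} → run B
t=17: ready={B,C,E,G,H} → run B
t=18: ready={B,C,E,G,H} → run B
t=19: ready={C,E,G,H} → run C
t=20: ready={C,E,G,H} → run C
t=21: ready={C,E,G,H} → run C
t=22: ready={C,E,G,H} → run C
t=23: ready={C,E,G,H} → run C
t=24: ready={C,E,G,H} → run C
t=25: ready={C,E,G,H} → run C
t=26: ready={E,G,H} → run G
t=27: ready={E,G,H} → run G
t=28: ready={E,G,H} → run G
t=29: ready={E,G,H} → run G
t=30: ready={E,G,H} → run G
t=31: ready={E,G,H} → run G
t=32: ready={E,H} → run H
t=33: ready={E,H} → run H
t=34: ready={E,H} → run H
t=35: ready={E,H} → run H
t=36: ready={E,H} → run H
t=37: ready={E,H} → run H
t=38: ready={E,H} → run H
t=39: ready={E} → run E
t=40: ready={E} → run E
t=41: ready={E} → run E
t=42: ready={E} → run E
t=43: (idle)
t=44: (idle)
t=45: (idle)
t=46: (idle)
t=47: (idle)
t=48: (idle)
t=49: (idle)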